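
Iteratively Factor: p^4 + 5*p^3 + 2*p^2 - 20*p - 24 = (p + 2)*(p^3 + 3*p^2 - 4*p - 12) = (p + 2)^2*(p^2 + p - 6) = (p + 2)^2*(p + 3)*(p - 2)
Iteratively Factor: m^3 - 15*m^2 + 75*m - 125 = (m - 5)*(m^2 - 10*m + 25) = (m - 5)^2*(m - 5)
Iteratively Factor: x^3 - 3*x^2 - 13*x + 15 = (x - 5)*(x^2 + 2*x - 3) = (x - 5)*(x + 3)*(x - 1)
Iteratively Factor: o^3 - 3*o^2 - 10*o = (o)*(o^2 - 3*o - 10) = o*(o + 2)*(o - 5)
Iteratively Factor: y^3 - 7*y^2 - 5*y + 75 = (y + 3)*(y^2 - 10*y + 25) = (y - 5)*(y + 3)*(y - 5)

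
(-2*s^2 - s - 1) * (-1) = 2*s^2 + s + 1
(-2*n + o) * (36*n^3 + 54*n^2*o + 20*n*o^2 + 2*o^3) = -72*n^4 - 72*n^3*o + 14*n^2*o^2 + 16*n*o^3 + 2*o^4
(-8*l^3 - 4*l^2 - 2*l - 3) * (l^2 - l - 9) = -8*l^5 + 4*l^4 + 74*l^3 + 35*l^2 + 21*l + 27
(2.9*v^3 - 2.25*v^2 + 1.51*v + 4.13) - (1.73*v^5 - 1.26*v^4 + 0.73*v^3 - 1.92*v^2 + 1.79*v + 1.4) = -1.73*v^5 + 1.26*v^4 + 2.17*v^3 - 0.33*v^2 - 0.28*v + 2.73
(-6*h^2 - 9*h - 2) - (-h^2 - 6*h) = -5*h^2 - 3*h - 2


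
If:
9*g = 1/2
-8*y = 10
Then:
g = 1/18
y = -5/4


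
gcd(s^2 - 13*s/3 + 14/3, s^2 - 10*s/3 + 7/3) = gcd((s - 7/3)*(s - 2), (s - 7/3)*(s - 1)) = s - 7/3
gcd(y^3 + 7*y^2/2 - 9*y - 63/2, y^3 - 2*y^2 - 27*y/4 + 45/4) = y - 3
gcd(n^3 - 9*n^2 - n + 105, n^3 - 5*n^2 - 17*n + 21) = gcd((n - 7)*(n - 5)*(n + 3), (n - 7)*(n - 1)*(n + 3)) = n^2 - 4*n - 21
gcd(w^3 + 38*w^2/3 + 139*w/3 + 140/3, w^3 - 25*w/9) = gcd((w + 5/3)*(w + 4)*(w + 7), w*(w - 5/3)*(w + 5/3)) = w + 5/3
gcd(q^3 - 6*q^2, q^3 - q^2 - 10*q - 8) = 1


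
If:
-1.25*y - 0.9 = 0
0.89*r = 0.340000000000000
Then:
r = 0.38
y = -0.72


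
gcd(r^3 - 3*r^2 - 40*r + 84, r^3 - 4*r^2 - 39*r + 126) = r^2 - r - 42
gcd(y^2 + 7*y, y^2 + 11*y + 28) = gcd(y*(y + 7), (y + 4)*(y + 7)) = y + 7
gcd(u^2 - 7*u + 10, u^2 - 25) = u - 5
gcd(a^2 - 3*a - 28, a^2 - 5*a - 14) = a - 7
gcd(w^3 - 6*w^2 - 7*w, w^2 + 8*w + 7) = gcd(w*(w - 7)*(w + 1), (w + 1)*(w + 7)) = w + 1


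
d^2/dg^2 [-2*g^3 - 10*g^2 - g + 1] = -12*g - 20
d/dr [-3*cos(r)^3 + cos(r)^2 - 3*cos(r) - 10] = (9*cos(r)^2 - 2*cos(r) + 3)*sin(r)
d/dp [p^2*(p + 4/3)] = p*(9*p + 8)/3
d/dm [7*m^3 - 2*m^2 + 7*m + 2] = 21*m^2 - 4*m + 7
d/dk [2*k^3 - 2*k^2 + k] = 6*k^2 - 4*k + 1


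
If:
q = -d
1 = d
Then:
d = 1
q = -1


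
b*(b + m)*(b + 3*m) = b^3 + 4*b^2*m + 3*b*m^2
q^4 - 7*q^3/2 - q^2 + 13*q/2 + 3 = (q - 3)*(q - 2)*(q + 1/2)*(q + 1)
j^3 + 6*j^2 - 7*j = j*(j - 1)*(j + 7)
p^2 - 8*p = p*(p - 8)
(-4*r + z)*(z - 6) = -4*r*z + 24*r + z^2 - 6*z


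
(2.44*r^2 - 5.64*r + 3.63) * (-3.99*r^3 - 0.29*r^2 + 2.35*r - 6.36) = -9.7356*r^5 + 21.796*r^4 - 7.1141*r^3 - 29.8251*r^2 + 44.4009*r - 23.0868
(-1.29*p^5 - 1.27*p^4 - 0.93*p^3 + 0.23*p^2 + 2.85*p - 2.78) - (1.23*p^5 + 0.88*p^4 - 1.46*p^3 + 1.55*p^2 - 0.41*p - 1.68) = -2.52*p^5 - 2.15*p^4 + 0.53*p^3 - 1.32*p^2 + 3.26*p - 1.1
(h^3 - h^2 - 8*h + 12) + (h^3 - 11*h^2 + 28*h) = 2*h^3 - 12*h^2 + 20*h + 12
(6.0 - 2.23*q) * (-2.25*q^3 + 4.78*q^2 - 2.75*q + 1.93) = 5.0175*q^4 - 24.1594*q^3 + 34.8125*q^2 - 20.8039*q + 11.58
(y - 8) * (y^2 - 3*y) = y^3 - 11*y^2 + 24*y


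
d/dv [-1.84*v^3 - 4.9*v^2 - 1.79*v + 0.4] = -5.52*v^2 - 9.8*v - 1.79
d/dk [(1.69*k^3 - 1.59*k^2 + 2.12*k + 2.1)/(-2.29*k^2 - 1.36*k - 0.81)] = (-3.8701*k^4 - 4.5968*k^3 + 2.9105*k^2 + 12.1938*k + 1.1388)/(5.2441*k^4 + 6.2288*k^3 + 5.5594*k^2 + 2.2032*k + 0.6561)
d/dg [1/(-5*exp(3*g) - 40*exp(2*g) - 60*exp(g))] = (3*exp(2*g) + 16*exp(g) + 12)*exp(-g)/(5*(exp(2*g) + 8*exp(g) + 12)^2)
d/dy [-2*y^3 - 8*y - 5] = -6*y^2 - 8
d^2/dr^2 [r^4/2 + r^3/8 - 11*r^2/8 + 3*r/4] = 6*r^2 + 3*r/4 - 11/4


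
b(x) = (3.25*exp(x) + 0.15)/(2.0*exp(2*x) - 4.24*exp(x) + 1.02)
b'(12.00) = 0.00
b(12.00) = 0.00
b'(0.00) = -2.12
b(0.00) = -2.79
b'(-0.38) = 0.38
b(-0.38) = -2.51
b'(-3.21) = 0.22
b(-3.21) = 0.33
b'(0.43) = -31.84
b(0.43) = -6.67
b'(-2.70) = 0.47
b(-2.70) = 0.50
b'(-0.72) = 3.17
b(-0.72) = -3.04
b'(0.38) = -19.39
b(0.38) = -5.43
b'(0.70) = -135.66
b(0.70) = 11.31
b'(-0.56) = 1.51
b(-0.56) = -2.68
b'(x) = (3.25*exp(x) + 0.15)*(-4.0*exp(2*x) + 4.24*exp(x))/(2.0*exp(2*x) - 4.24*exp(x) + 1.02)^2 + 3.25*exp(x)/(2.0*exp(2*x) - 4.24*exp(x) + 1.02)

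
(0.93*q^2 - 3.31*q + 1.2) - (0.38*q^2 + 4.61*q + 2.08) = 0.55*q^2 - 7.92*q - 0.88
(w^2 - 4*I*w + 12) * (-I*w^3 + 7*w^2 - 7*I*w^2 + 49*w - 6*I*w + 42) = -I*w^5 + 3*w^4 - 7*I*w^4 + 21*w^3 - 46*I*w^3 + 102*w^2 - 280*I*w^2 + 588*w - 240*I*w + 504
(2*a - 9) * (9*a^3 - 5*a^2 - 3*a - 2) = 18*a^4 - 91*a^3 + 39*a^2 + 23*a + 18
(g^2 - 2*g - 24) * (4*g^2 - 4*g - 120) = 4*g^4 - 12*g^3 - 208*g^2 + 336*g + 2880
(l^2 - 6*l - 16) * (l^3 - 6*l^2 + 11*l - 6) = l^5 - 12*l^4 + 31*l^3 + 24*l^2 - 140*l + 96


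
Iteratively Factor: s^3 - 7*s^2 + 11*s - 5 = (s - 5)*(s^2 - 2*s + 1) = (s - 5)*(s - 1)*(s - 1)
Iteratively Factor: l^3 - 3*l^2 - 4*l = (l)*(l^2 - 3*l - 4) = l*(l - 4)*(l + 1)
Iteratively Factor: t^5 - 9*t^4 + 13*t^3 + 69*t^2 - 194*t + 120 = (t - 2)*(t^4 - 7*t^3 - t^2 + 67*t - 60) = (t - 5)*(t - 2)*(t^3 - 2*t^2 - 11*t + 12) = (t - 5)*(t - 2)*(t - 1)*(t^2 - t - 12) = (t - 5)*(t - 2)*(t - 1)*(t + 3)*(t - 4)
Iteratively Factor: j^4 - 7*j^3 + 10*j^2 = (j)*(j^3 - 7*j^2 + 10*j) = j^2*(j^2 - 7*j + 10) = j^2*(j - 5)*(j - 2)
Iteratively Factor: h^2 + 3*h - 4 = (h + 4)*(h - 1)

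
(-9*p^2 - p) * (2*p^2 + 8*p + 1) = -18*p^4 - 74*p^3 - 17*p^2 - p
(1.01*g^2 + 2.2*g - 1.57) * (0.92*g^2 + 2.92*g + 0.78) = 0.9292*g^4 + 4.9732*g^3 + 5.7674*g^2 - 2.8684*g - 1.2246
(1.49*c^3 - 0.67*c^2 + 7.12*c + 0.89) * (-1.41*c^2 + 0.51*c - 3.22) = -2.1009*c^5 + 1.7046*c^4 - 15.1787*c^3 + 4.5337*c^2 - 22.4725*c - 2.8658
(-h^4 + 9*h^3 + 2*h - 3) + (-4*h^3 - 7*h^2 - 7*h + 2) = -h^4 + 5*h^3 - 7*h^2 - 5*h - 1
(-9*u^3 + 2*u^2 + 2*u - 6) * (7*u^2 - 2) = -63*u^5 + 14*u^4 + 32*u^3 - 46*u^2 - 4*u + 12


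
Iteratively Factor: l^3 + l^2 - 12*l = (l)*(l^2 + l - 12) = l*(l - 3)*(l + 4)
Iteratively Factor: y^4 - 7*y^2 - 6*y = (y)*(y^3 - 7*y - 6) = y*(y - 3)*(y^2 + 3*y + 2) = y*(y - 3)*(y + 2)*(y + 1)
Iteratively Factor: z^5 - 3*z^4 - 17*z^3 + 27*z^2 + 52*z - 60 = (z + 2)*(z^4 - 5*z^3 - 7*z^2 + 41*z - 30) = (z - 5)*(z + 2)*(z^3 - 7*z + 6) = (z - 5)*(z + 2)*(z + 3)*(z^2 - 3*z + 2) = (z - 5)*(z - 1)*(z + 2)*(z + 3)*(z - 2)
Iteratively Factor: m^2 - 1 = (m - 1)*(m + 1)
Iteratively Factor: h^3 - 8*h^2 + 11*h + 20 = (h + 1)*(h^2 - 9*h + 20) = (h - 4)*(h + 1)*(h - 5)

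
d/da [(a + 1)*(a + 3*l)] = 2*a + 3*l + 1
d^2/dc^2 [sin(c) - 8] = -sin(c)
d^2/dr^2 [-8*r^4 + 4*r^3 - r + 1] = 24*r*(1 - 4*r)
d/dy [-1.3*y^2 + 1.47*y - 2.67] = 1.47 - 2.6*y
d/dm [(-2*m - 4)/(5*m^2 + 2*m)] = 2*(5*m^2 + 20*m + 4)/(m^2*(25*m^2 + 20*m + 4))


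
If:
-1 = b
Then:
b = -1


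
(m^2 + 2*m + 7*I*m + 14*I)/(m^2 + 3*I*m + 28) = (m + 2)/(m - 4*I)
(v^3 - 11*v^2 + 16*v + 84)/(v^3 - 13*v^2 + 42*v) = (v + 2)/v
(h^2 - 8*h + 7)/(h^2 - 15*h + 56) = (h - 1)/(h - 8)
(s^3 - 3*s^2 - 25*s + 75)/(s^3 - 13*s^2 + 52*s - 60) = (s^2 + 2*s - 15)/(s^2 - 8*s + 12)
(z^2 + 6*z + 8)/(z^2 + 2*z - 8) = (z + 2)/(z - 2)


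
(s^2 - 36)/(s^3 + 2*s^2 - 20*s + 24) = (s - 6)/(s^2 - 4*s + 4)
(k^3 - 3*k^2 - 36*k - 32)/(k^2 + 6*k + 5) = (k^2 - 4*k - 32)/(k + 5)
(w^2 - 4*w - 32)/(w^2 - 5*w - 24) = (w + 4)/(w + 3)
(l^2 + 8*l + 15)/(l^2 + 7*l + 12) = (l + 5)/(l + 4)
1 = 1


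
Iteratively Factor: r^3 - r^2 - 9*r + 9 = (r - 1)*(r^2 - 9) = (r - 1)*(r + 3)*(r - 3)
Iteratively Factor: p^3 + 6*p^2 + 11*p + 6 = (p + 1)*(p^2 + 5*p + 6) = (p + 1)*(p + 3)*(p + 2)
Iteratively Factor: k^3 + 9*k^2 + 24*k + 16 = (k + 4)*(k^2 + 5*k + 4) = (k + 1)*(k + 4)*(k + 4)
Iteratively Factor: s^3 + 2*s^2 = (s)*(s^2 + 2*s) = s^2*(s + 2)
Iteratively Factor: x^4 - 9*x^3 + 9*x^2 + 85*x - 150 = (x - 5)*(x^3 - 4*x^2 - 11*x + 30) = (x - 5)^2*(x^2 + x - 6) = (x - 5)^2*(x + 3)*(x - 2)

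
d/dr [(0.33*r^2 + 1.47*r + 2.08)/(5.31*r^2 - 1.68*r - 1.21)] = (-8.3601*r^2 - 22.8882*r + 1.7157)/(28.1961*r^4 - 17.8416*r^3 - 10.0278*r^2 + 4.0656*r + 1.4641)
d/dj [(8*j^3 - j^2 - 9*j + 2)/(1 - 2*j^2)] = (-16*j^4 + 6*j^2 + 6*j - 9)/(4*j^4 - 4*j^2 + 1)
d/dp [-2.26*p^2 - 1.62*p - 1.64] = -4.52*p - 1.62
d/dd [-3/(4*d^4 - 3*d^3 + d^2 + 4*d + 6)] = 3*(16*d^3 - 9*d^2 + 2*d + 4)/(4*d^4 - 3*d^3 + d^2 + 4*d + 6)^2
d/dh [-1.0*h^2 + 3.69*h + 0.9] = 3.69 - 2.0*h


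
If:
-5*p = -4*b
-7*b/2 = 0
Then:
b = 0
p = 0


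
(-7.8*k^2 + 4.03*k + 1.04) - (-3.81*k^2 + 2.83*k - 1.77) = -3.99*k^2 + 1.2*k + 2.81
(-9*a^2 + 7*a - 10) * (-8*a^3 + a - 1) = 72*a^5 - 56*a^4 + 71*a^3 + 16*a^2 - 17*a + 10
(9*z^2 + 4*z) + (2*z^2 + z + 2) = 11*z^2 + 5*z + 2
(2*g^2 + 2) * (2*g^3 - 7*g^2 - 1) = 4*g^5 - 14*g^4 + 4*g^3 - 16*g^2 - 2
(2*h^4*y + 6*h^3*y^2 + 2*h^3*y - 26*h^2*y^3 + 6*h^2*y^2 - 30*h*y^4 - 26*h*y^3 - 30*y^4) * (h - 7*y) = 2*h^5*y - 8*h^4*y^2 + 2*h^4*y - 68*h^3*y^3 - 8*h^3*y^2 + 152*h^2*y^4 - 68*h^2*y^3 + 210*h*y^5 + 152*h*y^4 + 210*y^5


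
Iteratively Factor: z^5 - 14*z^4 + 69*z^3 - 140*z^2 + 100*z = (z - 2)*(z^4 - 12*z^3 + 45*z^2 - 50*z) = (z - 5)*(z - 2)*(z^3 - 7*z^2 + 10*z) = z*(z - 5)*(z - 2)*(z^2 - 7*z + 10) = z*(z - 5)*(z - 2)^2*(z - 5)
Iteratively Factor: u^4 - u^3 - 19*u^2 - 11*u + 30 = (u - 1)*(u^3 - 19*u - 30) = (u - 1)*(u + 2)*(u^2 - 2*u - 15) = (u - 5)*(u - 1)*(u + 2)*(u + 3)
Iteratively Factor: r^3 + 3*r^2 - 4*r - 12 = (r + 3)*(r^2 - 4) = (r - 2)*(r + 3)*(r + 2)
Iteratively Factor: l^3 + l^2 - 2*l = (l - 1)*(l^2 + 2*l) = l*(l - 1)*(l + 2)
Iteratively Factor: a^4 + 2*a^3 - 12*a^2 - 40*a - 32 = (a + 2)*(a^3 - 12*a - 16) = (a - 4)*(a + 2)*(a^2 + 4*a + 4) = (a - 4)*(a + 2)^2*(a + 2)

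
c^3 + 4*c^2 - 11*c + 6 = (c - 1)^2*(c + 6)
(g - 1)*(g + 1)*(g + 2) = g^3 + 2*g^2 - g - 2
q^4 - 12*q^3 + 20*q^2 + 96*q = q*(q - 8)*(q - 6)*(q + 2)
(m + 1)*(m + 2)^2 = m^3 + 5*m^2 + 8*m + 4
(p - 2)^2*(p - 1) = p^3 - 5*p^2 + 8*p - 4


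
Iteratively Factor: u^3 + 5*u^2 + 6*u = (u + 2)*(u^2 + 3*u) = u*(u + 2)*(u + 3)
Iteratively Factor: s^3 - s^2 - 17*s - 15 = (s - 5)*(s^2 + 4*s + 3) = (s - 5)*(s + 3)*(s + 1)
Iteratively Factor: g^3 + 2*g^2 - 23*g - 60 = (g + 3)*(g^2 - g - 20) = (g + 3)*(g + 4)*(g - 5)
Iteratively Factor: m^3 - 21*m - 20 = (m + 4)*(m^2 - 4*m - 5) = (m - 5)*(m + 4)*(m + 1)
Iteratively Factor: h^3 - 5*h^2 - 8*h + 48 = (h + 3)*(h^2 - 8*h + 16) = (h - 4)*(h + 3)*(h - 4)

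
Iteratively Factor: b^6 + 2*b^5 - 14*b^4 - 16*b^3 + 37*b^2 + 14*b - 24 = (b + 4)*(b^5 - 2*b^4 - 6*b^3 + 8*b^2 + 5*b - 6) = (b + 2)*(b + 4)*(b^4 - 4*b^3 + 2*b^2 + 4*b - 3) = (b - 3)*(b + 2)*(b + 4)*(b^3 - b^2 - b + 1) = (b - 3)*(b - 1)*(b + 2)*(b + 4)*(b^2 - 1) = (b - 3)*(b - 1)*(b + 1)*(b + 2)*(b + 4)*(b - 1)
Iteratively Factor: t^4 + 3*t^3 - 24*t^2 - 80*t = (t + 4)*(t^3 - t^2 - 20*t) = t*(t + 4)*(t^2 - t - 20) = t*(t - 5)*(t + 4)*(t + 4)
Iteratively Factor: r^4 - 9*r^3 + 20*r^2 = (r)*(r^3 - 9*r^2 + 20*r) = r*(r - 4)*(r^2 - 5*r) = r^2*(r - 4)*(r - 5)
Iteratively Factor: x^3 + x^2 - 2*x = (x - 1)*(x^2 + 2*x) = (x - 1)*(x + 2)*(x)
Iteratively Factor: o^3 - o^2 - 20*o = (o)*(o^2 - o - 20) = o*(o - 5)*(o + 4)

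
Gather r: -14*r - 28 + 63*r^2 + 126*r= 63*r^2 + 112*r - 28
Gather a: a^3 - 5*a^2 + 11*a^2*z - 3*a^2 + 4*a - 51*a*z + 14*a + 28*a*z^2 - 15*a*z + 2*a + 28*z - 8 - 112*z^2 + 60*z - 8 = a^3 + a^2*(11*z - 8) + a*(28*z^2 - 66*z + 20) - 112*z^2 + 88*z - 16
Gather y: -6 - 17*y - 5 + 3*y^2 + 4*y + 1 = 3*y^2 - 13*y - 10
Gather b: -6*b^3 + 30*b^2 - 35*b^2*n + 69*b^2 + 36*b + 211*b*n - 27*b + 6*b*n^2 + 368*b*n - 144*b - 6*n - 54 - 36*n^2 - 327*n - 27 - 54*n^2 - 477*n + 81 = -6*b^3 + b^2*(99 - 35*n) + b*(6*n^2 + 579*n - 135) - 90*n^2 - 810*n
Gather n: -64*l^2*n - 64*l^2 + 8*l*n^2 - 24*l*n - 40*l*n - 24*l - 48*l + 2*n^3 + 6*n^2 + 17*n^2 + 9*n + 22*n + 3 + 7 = -64*l^2 - 72*l + 2*n^3 + n^2*(8*l + 23) + n*(-64*l^2 - 64*l + 31) + 10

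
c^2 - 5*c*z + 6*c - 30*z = (c + 6)*(c - 5*z)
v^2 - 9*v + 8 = (v - 8)*(v - 1)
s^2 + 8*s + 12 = (s + 2)*(s + 6)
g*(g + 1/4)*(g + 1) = g^3 + 5*g^2/4 + g/4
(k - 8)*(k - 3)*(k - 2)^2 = k^4 - 15*k^3 + 72*k^2 - 140*k + 96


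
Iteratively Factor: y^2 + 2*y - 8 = (y + 4)*(y - 2)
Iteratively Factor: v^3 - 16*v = (v - 4)*(v^2 + 4*v) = v*(v - 4)*(v + 4)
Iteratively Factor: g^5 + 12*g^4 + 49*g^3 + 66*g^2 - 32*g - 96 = (g + 3)*(g^4 + 9*g^3 + 22*g^2 - 32) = (g + 3)*(g + 4)*(g^3 + 5*g^2 + 2*g - 8) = (g + 2)*(g + 3)*(g + 4)*(g^2 + 3*g - 4) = (g + 2)*(g + 3)*(g + 4)^2*(g - 1)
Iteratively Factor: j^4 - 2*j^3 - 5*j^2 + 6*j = (j - 1)*(j^3 - j^2 - 6*j) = (j - 1)*(j + 2)*(j^2 - 3*j) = j*(j - 1)*(j + 2)*(j - 3)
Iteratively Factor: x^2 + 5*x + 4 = (x + 4)*(x + 1)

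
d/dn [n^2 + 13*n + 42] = 2*n + 13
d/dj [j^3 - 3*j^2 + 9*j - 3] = 3*j^2 - 6*j + 9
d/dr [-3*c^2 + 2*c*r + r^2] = 2*c + 2*r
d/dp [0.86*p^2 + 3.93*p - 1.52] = 1.72*p + 3.93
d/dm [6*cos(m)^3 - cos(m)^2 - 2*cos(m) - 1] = 2*(-9*cos(m)^2 + cos(m) + 1)*sin(m)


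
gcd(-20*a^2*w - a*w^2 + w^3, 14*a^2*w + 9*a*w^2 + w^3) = w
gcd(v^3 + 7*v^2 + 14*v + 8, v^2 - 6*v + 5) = 1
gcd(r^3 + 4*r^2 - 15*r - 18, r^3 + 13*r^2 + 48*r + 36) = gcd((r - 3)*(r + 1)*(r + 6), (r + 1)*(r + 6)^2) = r^2 + 7*r + 6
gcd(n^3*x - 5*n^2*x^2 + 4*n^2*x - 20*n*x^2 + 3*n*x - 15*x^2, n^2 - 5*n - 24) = n + 3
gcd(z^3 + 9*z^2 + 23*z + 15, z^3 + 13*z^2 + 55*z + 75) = z^2 + 8*z + 15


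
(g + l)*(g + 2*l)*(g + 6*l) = g^3 + 9*g^2*l + 20*g*l^2 + 12*l^3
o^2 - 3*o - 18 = (o - 6)*(o + 3)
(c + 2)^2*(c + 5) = c^3 + 9*c^2 + 24*c + 20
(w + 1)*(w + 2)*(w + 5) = w^3 + 8*w^2 + 17*w + 10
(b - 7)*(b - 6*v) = b^2 - 6*b*v - 7*b + 42*v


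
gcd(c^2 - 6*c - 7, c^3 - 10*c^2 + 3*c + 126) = c - 7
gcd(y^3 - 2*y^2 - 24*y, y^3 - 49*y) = y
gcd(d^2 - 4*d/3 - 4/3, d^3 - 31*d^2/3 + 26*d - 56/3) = d - 2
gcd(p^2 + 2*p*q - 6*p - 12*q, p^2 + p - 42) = p - 6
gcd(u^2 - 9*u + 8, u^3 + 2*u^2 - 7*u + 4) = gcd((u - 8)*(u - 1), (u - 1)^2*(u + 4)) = u - 1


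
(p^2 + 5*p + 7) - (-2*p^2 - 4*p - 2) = 3*p^2 + 9*p + 9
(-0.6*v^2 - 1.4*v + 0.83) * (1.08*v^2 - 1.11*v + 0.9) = -0.648*v^4 - 0.846*v^3 + 1.9104*v^2 - 2.1813*v + 0.747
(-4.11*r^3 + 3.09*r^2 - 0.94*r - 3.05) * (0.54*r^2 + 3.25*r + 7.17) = -2.2194*r^5 - 11.6889*r^4 - 19.9338*r^3 + 17.4533*r^2 - 16.6523*r - 21.8685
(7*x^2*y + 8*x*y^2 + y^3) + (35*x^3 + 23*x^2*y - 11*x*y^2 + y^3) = 35*x^3 + 30*x^2*y - 3*x*y^2 + 2*y^3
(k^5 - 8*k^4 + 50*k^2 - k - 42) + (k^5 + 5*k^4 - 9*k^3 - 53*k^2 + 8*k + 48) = 2*k^5 - 3*k^4 - 9*k^3 - 3*k^2 + 7*k + 6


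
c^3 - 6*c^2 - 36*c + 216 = (c - 6)^2*(c + 6)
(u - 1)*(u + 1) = u^2 - 1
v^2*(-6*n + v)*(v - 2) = -6*n*v^3 + 12*n*v^2 + v^4 - 2*v^3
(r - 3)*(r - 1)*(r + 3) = r^3 - r^2 - 9*r + 9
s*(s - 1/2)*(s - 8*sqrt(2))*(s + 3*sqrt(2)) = s^4 - 5*sqrt(2)*s^3 - s^3/2 - 48*s^2 + 5*sqrt(2)*s^2/2 + 24*s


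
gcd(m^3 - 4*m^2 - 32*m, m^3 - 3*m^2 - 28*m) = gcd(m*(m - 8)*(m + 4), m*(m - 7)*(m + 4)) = m^2 + 4*m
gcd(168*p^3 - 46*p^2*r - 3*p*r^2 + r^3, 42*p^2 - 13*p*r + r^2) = 6*p - r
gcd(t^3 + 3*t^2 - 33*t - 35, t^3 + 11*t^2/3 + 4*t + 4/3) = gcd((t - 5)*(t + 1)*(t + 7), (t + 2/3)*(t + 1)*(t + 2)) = t + 1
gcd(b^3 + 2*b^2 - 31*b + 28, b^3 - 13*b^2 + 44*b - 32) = b^2 - 5*b + 4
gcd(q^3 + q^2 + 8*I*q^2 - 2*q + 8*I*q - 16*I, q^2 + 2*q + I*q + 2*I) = q + 2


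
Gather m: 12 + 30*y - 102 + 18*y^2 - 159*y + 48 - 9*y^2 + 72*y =9*y^2 - 57*y - 42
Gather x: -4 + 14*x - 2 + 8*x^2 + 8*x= 8*x^2 + 22*x - 6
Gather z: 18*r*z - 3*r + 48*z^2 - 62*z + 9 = -3*r + 48*z^2 + z*(18*r - 62) + 9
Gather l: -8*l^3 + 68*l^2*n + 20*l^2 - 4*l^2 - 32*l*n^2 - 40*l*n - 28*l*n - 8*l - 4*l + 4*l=-8*l^3 + l^2*(68*n + 16) + l*(-32*n^2 - 68*n - 8)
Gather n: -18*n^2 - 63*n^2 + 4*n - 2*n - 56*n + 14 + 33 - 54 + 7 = -81*n^2 - 54*n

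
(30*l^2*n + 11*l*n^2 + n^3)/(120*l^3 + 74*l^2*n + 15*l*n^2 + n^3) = n/(4*l + n)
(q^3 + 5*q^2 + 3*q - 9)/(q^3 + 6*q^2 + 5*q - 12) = (q + 3)/(q + 4)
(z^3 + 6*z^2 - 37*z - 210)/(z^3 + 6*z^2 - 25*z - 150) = (z^2 + z - 42)/(z^2 + z - 30)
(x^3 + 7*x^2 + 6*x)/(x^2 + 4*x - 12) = x*(x + 1)/(x - 2)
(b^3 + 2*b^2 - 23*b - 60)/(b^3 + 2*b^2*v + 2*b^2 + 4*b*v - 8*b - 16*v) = (b^2 - 2*b - 15)/(b^2 + 2*b*v - 2*b - 4*v)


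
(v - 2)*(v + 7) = v^2 + 5*v - 14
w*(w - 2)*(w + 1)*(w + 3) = w^4 + 2*w^3 - 5*w^2 - 6*w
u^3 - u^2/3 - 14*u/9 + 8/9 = (u - 1)*(u - 2/3)*(u + 4/3)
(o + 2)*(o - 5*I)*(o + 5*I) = o^3 + 2*o^2 + 25*o + 50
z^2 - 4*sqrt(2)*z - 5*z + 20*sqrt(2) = (z - 5)*(z - 4*sqrt(2))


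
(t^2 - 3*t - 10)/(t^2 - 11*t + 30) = (t + 2)/(t - 6)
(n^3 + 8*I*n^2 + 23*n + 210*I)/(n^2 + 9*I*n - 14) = (n^2 + I*n + 30)/(n + 2*I)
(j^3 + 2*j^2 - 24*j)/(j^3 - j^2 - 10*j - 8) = j*(j + 6)/(j^2 + 3*j + 2)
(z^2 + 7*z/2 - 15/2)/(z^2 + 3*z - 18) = (2*z^2 + 7*z - 15)/(2*(z^2 + 3*z - 18))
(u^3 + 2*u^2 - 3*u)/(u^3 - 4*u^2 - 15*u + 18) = u/(u - 6)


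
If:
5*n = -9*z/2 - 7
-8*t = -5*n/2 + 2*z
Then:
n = -9*z/10 - 7/5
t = -17*z/32 - 7/16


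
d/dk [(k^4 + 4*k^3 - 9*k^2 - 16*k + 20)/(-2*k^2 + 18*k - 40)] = (-2*k^5 + 23*k^4 - 8*k^3 - 337*k^2 + 400*k + 140)/(2*(k^4 - 18*k^3 + 121*k^2 - 360*k + 400))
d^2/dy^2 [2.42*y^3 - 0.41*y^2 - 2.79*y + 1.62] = 14.52*y - 0.82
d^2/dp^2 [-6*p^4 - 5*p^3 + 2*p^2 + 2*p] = -72*p^2 - 30*p + 4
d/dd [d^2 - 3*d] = 2*d - 3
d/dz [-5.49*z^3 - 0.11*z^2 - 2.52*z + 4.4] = -16.47*z^2 - 0.22*z - 2.52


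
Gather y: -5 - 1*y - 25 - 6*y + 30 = -7*y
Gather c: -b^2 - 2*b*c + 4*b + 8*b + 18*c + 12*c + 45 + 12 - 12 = -b^2 + 12*b + c*(30 - 2*b) + 45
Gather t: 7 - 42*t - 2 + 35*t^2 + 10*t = 35*t^2 - 32*t + 5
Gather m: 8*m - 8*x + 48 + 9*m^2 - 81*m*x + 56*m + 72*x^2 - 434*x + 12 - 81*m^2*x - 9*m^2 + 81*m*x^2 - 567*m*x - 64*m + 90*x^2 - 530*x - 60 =-81*m^2*x + m*(81*x^2 - 648*x) + 162*x^2 - 972*x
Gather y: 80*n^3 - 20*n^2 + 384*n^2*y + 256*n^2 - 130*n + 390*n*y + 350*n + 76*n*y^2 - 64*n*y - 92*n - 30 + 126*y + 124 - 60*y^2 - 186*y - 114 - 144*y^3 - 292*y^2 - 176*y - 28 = 80*n^3 + 236*n^2 + 128*n - 144*y^3 + y^2*(76*n - 352) + y*(384*n^2 + 326*n - 236) - 48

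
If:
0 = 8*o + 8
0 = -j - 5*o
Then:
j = 5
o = -1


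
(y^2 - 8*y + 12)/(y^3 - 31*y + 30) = (y^2 - 8*y + 12)/(y^3 - 31*y + 30)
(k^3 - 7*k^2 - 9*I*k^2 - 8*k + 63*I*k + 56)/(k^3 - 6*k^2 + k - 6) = (k^2 - k*(7 + 8*I) + 56*I)/(k^2 + k*(-6 + I) - 6*I)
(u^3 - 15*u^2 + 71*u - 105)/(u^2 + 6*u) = (u^3 - 15*u^2 + 71*u - 105)/(u*(u + 6))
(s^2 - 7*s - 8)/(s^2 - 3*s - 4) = (s - 8)/(s - 4)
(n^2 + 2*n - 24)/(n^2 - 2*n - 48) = (n - 4)/(n - 8)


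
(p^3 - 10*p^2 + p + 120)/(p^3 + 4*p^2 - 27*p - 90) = (p - 8)/(p + 6)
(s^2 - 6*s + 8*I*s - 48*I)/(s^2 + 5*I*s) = (s^2 - 6*s + 8*I*s - 48*I)/(s*(s + 5*I))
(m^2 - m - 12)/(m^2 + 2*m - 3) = (m - 4)/(m - 1)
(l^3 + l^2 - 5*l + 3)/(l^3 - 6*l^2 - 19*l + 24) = (l - 1)/(l - 8)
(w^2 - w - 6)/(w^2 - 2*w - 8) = (w - 3)/(w - 4)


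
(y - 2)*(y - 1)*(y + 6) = y^3 + 3*y^2 - 16*y + 12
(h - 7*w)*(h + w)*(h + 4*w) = h^3 - 2*h^2*w - 31*h*w^2 - 28*w^3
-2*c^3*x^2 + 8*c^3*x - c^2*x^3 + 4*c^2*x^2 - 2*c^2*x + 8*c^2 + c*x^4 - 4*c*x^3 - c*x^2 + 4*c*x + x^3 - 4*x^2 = (-2*c + x)*(c + x)*(x - 4)*(c*x + 1)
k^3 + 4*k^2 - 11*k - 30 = (k - 3)*(k + 2)*(k + 5)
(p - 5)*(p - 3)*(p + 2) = p^3 - 6*p^2 - p + 30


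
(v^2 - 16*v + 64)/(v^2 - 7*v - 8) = (v - 8)/(v + 1)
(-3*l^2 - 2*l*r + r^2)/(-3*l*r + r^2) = (l + r)/r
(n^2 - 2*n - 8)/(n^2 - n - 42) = (-n^2 + 2*n + 8)/(-n^2 + n + 42)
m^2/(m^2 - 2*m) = m/(m - 2)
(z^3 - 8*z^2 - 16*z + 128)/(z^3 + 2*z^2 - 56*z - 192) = (z - 4)/(z + 6)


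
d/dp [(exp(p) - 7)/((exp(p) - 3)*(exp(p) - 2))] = (-exp(2*p) + 14*exp(p) - 29)*exp(p)/(exp(4*p) - 10*exp(3*p) + 37*exp(2*p) - 60*exp(p) + 36)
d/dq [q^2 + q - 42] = 2*q + 1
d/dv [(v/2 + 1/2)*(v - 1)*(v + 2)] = 3*v^2/2 + 2*v - 1/2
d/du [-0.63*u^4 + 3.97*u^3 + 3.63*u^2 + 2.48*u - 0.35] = -2.52*u^3 + 11.91*u^2 + 7.26*u + 2.48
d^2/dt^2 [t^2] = 2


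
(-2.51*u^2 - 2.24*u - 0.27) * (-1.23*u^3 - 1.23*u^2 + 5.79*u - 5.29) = 3.0873*u^5 + 5.8425*u^4 - 11.4456*u^3 + 0.640399999999998*u^2 + 10.2863*u + 1.4283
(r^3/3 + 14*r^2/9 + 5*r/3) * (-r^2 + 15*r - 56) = -r^5/3 + 31*r^4/9 + 3*r^3 - 559*r^2/9 - 280*r/3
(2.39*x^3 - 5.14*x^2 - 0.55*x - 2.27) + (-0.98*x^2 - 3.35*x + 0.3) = 2.39*x^3 - 6.12*x^2 - 3.9*x - 1.97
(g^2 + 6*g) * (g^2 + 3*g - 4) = g^4 + 9*g^3 + 14*g^2 - 24*g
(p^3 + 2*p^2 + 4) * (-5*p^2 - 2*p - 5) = -5*p^5 - 12*p^4 - 9*p^3 - 30*p^2 - 8*p - 20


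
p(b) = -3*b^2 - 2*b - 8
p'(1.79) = -12.74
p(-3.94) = -46.69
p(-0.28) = -7.68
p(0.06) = -8.13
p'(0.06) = -2.36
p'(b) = -6*b - 2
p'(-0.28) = -0.32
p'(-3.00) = 16.00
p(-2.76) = -25.33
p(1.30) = -15.67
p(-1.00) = -9.00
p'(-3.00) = 16.00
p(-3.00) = -29.00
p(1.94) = -23.17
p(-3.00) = -29.00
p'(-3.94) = 21.64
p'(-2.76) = 14.56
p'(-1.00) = 4.00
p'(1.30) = -9.80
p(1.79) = -21.19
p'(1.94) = -13.64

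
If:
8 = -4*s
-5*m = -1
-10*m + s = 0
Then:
No Solution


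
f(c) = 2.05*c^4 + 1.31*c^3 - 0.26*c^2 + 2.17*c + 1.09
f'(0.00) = 2.17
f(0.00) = 1.09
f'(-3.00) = -182.30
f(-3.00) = 122.92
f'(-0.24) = 2.41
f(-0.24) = 0.54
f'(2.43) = 141.77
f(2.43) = 95.10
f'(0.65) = 5.74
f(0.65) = 3.12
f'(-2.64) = -119.94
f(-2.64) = 69.02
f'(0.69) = 6.38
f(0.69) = 3.36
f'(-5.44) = -1198.81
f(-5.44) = 1566.05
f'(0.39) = 3.05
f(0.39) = 2.02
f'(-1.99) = -45.85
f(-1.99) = 17.57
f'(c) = 8.2*c^3 + 3.93*c^2 - 0.52*c + 2.17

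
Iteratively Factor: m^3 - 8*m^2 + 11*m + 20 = (m + 1)*(m^2 - 9*m + 20) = (m - 4)*(m + 1)*(m - 5)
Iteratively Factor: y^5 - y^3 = (y - 1)*(y^4 + y^3) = y*(y - 1)*(y^3 + y^2) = y^2*(y - 1)*(y^2 + y) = y^3*(y - 1)*(y + 1)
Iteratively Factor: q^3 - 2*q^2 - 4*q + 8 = (q - 2)*(q^2 - 4) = (q - 2)*(q + 2)*(q - 2)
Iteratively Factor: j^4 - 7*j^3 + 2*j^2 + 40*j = (j)*(j^3 - 7*j^2 + 2*j + 40) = j*(j - 5)*(j^2 - 2*j - 8) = j*(j - 5)*(j - 4)*(j + 2)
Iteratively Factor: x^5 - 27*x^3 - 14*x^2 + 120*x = (x + 4)*(x^4 - 4*x^3 - 11*x^2 + 30*x) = x*(x + 4)*(x^3 - 4*x^2 - 11*x + 30) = x*(x - 2)*(x + 4)*(x^2 - 2*x - 15) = x*(x - 2)*(x + 3)*(x + 4)*(x - 5)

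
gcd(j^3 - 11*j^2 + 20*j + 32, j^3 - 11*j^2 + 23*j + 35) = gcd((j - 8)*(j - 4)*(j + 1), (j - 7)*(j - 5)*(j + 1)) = j + 1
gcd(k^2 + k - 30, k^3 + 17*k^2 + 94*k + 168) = k + 6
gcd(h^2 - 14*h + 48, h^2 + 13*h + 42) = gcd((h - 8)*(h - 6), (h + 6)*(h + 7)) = 1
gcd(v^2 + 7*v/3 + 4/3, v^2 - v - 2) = v + 1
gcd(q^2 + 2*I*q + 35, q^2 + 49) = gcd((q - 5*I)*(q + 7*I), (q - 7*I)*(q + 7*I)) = q + 7*I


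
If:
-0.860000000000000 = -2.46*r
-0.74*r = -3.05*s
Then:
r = 0.35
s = 0.08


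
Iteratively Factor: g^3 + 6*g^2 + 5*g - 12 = (g - 1)*(g^2 + 7*g + 12) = (g - 1)*(g + 4)*(g + 3)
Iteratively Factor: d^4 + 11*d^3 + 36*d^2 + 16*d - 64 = (d + 4)*(d^3 + 7*d^2 + 8*d - 16) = (d - 1)*(d + 4)*(d^2 + 8*d + 16) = (d - 1)*(d + 4)^2*(d + 4)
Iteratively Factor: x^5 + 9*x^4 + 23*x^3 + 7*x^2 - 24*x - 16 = (x - 1)*(x^4 + 10*x^3 + 33*x^2 + 40*x + 16) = (x - 1)*(x + 4)*(x^3 + 6*x^2 + 9*x + 4) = (x - 1)*(x + 1)*(x + 4)*(x^2 + 5*x + 4) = (x - 1)*(x + 1)^2*(x + 4)*(x + 4)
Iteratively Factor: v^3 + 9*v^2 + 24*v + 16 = (v + 4)*(v^2 + 5*v + 4) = (v + 4)^2*(v + 1)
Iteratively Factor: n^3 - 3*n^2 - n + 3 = (n - 1)*(n^2 - 2*n - 3) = (n - 3)*(n - 1)*(n + 1)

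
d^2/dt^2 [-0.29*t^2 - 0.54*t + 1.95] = -0.580000000000000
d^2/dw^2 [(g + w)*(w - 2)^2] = 2*g + 6*w - 8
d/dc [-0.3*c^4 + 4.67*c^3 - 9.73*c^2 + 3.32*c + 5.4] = -1.2*c^3 + 14.01*c^2 - 19.46*c + 3.32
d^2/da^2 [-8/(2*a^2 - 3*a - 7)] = 16*(-4*a^2 + 6*a + (4*a - 3)^2 + 14)/(-2*a^2 + 3*a + 7)^3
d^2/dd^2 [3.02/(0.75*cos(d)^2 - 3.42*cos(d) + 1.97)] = (-6.795*(1 - cos(d)^2)^2 + 23.2389*cos(d)^3 - 20.872428*cos(d)^2 - 66.824748*cos(d) + 68.517156)/(0.75*cos(d)^2 - 3.42*cos(d) + 1.97)^3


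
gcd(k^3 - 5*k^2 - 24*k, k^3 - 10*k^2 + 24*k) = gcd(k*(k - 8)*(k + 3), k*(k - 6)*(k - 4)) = k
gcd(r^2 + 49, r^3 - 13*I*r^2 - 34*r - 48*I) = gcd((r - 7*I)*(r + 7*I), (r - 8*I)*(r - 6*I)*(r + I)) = 1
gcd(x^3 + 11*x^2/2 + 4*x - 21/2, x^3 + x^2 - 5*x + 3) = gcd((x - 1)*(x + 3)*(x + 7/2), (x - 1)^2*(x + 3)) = x^2 + 2*x - 3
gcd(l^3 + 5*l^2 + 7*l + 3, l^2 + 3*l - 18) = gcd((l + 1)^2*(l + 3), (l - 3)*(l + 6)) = 1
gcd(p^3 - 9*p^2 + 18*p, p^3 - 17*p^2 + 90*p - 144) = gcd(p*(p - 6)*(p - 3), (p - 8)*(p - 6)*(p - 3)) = p^2 - 9*p + 18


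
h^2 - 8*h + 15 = (h - 5)*(h - 3)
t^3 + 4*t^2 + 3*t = t*(t + 1)*(t + 3)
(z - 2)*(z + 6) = z^2 + 4*z - 12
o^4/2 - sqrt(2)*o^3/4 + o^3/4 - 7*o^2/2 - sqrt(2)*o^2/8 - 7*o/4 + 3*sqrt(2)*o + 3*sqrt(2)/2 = (o/2 + sqrt(2))*(o + 1/2)*(o - 3*sqrt(2)/2)*(o - sqrt(2))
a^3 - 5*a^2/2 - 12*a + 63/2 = (a - 3)^2*(a + 7/2)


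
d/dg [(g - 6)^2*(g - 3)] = 3*(g - 6)*(g - 4)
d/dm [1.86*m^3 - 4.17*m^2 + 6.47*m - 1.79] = 5.58*m^2 - 8.34*m + 6.47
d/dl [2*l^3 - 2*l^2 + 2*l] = 6*l^2 - 4*l + 2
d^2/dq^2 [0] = 0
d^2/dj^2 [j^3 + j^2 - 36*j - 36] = 6*j + 2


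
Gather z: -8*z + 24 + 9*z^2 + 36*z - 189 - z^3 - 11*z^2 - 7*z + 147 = -z^3 - 2*z^2 + 21*z - 18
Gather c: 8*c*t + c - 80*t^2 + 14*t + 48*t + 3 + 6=c*(8*t + 1) - 80*t^2 + 62*t + 9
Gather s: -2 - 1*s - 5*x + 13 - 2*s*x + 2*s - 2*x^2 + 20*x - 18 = s*(1 - 2*x) - 2*x^2 + 15*x - 7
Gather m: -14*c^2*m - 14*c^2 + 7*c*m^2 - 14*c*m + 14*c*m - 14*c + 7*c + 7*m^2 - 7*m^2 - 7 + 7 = -14*c^2*m - 14*c^2 + 7*c*m^2 - 7*c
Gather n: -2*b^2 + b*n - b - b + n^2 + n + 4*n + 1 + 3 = -2*b^2 - 2*b + n^2 + n*(b + 5) + 4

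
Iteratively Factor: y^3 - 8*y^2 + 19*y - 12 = (y - 3)*(y^2 - 5*y + 4) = (y - 4)*(y - 3)*(y - 1)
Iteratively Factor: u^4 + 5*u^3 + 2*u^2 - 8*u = (u - 1)*(u^3 + 6*u^2 + 8*u) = (u - 1)*(u + 4)*(u^2 + 2*u) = (u - 1)*(u + 2)*(u + 4)*(u)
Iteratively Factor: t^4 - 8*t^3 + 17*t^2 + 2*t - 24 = (t - 3)*(t^3 - 5*t^2 + 2*t + 8) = (t - 3)*(t + 1)*(t^2 - 6*t + 8) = (t - 3)*(t - 2)*(t + 1)*(t - 4)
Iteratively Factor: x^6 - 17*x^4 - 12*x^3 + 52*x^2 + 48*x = (x - 4)*(x^5 + 4*x^4 - x^3 - 16*x^2 - 12*x) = (x - 4)*(x + 2)*(x^4 + 2*x^3 - 5*x^2 - 6*x) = (x - 4)*(x + 1)*(x + 2)*(x^3 + x^2 - 6*x) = (x - 4)*(x - 2)*(x + 1)*(x + 2)*(x^2 + 3*x) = x*(x - 4)*(x - 2)*(x + 1)*(x + 2)*(x + 3)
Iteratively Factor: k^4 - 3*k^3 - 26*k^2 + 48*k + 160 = (k + 4)*(k^3 - 7*k^2 + 2*k + 40) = (k - 5)*(k + 4)*(k^2 - 2*k - 8) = (k - 5)*(k + 2)*(k + 4)*(k - 4)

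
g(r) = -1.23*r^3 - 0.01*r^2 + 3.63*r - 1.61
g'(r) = -3.69*r^2 - 0.02*r + 3.63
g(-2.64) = 11.37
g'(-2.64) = -22.04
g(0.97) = 0.78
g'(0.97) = 0.14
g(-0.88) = -3.97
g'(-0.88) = 0.79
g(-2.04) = 1.39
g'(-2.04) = -11.69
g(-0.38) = -2.92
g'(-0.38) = 3.10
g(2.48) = -11.43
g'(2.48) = -19.11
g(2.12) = -5.68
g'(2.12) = -13.00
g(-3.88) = 56.00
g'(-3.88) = -51.84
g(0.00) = -1.61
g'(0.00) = 3.63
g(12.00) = -2084.93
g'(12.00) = -527.97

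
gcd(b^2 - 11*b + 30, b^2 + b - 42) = b - 6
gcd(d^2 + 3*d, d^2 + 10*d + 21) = d + 3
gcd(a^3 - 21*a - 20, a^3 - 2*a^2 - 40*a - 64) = a + 4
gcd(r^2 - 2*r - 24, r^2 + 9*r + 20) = r + 4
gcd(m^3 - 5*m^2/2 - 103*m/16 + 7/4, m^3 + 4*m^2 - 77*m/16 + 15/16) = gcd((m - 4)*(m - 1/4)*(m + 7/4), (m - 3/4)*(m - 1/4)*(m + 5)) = m - 1/4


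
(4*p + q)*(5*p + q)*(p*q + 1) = 20*p^3*q + 9*p^2*q^2 + 20*p^2 + p*q^3 + 9*p*q + q^2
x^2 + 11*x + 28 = (x + 4)*(x + 7)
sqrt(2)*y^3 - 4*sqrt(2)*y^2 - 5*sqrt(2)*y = y*(y - 5)*(sqrt(2)*y + sqrt(2))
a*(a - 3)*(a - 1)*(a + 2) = a^4 - 2*a^3 - 5*a^2 + 6*a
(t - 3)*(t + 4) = t^2 + t - 12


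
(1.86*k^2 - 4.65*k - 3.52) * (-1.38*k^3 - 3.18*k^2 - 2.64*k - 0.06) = -2.5668*k^5 + 0.502199999999999*k^4 + 14.7342*k^3 + 23.358*k^2 + 9.5718*k + 0.2112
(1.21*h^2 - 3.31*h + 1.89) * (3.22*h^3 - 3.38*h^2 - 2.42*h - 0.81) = 3.8962*h^5 - 14.748*h^4 + 14.3454*h^3 + 0.6419*h^2 - 1.8927*h - 1.5309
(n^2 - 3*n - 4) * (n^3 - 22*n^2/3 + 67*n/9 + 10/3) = n^5 - 31*n^4/3 + 229*n^3/9 + 31*n^2/3 - 358*n/9 - 40/3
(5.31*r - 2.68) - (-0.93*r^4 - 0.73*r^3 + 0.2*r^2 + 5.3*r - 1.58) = 0.93*r^4 + 0.73*r^3 - 0.2*r^2 + 0.00999999999999979*r - 1.1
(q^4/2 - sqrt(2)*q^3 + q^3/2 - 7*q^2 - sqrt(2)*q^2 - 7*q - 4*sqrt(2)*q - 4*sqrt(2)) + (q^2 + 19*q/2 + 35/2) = q^4/2 - sqrt(2)*q^3 + q^3/2 - 6*q^2 - sqrt(2)*q^2 - 4*sqrt(2)*q + 5*q/2 - 4*sqrt(2) + 35/2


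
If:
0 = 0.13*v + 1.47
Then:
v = -11.31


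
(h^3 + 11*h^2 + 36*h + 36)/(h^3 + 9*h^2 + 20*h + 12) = (h + 3)/(h + 1)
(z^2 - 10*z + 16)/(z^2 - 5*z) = (z^2 - 10*z + 16)/(z*(z - 5))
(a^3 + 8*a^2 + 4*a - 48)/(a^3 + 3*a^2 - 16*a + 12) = (a + 4)/(a - 1)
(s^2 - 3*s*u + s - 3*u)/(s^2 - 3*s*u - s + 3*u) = (s + 1)/(s - 1)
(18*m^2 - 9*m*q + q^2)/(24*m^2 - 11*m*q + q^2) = (-6*m + q)/(-8*m + q)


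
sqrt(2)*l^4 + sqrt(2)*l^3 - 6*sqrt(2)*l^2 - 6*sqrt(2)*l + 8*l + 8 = (l - sqrt(2))^2*(l + 2*sqrt(2))*(sqrt(2)*l + sqrt(2))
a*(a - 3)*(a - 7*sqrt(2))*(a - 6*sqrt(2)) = a^4 - 13*sqrt(2)*a^3 - 3*a^3 + 39*sqrt(2)*a^2 + 84*a^2 - 252*a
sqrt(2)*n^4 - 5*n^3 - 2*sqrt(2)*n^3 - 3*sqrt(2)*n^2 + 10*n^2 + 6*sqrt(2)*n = n*(n - 2)*(n - 3*sqrt(2))*(sqrt(2)*n + 1)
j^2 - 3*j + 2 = (j - 2)*(j - 1)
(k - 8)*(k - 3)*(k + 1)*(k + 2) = k^4 - 8*k^3 - 7*k^2 + 50*k + 48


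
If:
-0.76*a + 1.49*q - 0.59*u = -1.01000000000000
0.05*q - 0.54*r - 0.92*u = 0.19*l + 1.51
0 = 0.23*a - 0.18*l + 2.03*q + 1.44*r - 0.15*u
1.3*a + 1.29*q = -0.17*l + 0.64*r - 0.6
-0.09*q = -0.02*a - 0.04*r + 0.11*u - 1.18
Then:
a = -0.95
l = -28.42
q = 1.73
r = -5.07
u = 7.30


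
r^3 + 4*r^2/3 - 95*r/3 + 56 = (r - 3)*(r - 8/3)*(r + 7)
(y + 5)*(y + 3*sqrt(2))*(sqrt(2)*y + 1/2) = sqrt(2)*y^3 + 13*y^2/2 + 5*sqrt(2)*y^2 + 3*sqrt(2)*y/2 + 65*y/2 + 15*sqrt(2)/2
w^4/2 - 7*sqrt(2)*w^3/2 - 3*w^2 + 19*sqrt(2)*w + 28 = (w/2 + sqrt(2)/2)*(w - 7*sqrt(2))*(w - 2*sqrt(2))*(w + sqrt(2))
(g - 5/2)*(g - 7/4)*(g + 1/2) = g^3 - 15*g^2/4 + 9*g/4 + 35/16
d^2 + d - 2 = (d - 1)*(d + 2)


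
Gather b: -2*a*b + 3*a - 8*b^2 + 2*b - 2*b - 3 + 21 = -2*a*b + 3*a - 8*b^2 + 18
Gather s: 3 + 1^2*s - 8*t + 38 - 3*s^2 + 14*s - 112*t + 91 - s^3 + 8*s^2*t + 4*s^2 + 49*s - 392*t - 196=-s^3 + s^2*(8*t + 1) + 64*s - 512*t - 64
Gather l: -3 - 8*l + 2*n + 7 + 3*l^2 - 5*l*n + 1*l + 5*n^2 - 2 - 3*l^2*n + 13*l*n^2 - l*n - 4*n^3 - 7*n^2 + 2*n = l^2*(3 - 3*n) + l*(13*n^2 - 6*n - 7) - 4*n^3 - 2*n^2 + 4*n + 2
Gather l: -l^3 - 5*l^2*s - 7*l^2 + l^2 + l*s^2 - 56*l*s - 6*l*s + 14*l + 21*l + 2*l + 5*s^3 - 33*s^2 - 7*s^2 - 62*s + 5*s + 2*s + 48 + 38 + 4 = -l^3 + l^2*(-5*s - 6) + l*(s^2 - 62*s + 37) + 5*s^3 - 40*s^2 - 55*s + 90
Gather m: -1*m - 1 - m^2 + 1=-m^2 - m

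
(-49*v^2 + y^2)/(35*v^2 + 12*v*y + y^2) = (-7*v + y)/(5*v + y)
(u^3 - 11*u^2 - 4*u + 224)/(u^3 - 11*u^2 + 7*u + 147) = (u^2 - 4*u - 32)/(u^2 - 4*u - 21)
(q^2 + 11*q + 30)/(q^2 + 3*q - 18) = (q + 5)/(q - 3)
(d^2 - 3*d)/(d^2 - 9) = d/(d + 3)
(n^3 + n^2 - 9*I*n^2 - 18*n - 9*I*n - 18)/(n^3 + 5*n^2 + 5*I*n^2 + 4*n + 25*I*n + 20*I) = (n^2 - 9*I*n - 18)/(n^2 + n*(4 + 5*I) + 20*I)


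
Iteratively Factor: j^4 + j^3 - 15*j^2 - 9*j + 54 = (j - 2)*(j^3 + 3*j^2 - 9*j - 27) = (j - 3)*(j - 2)*(j^2 + 6*j + 9) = (j - 3)*(j - 2)*(j + 3)*(j + 3)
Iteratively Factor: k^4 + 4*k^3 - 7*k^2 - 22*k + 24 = (k - 1)*(k^3 + 5*k^2 - 2*k - 24) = (k - 1)*(k + 3)*(k^2 + 2*k - 8) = (k - 2)*(k - 1)*(k + 3)*(k + 4)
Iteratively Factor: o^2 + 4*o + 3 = (o + 3)*(o + 1)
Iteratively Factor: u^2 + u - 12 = (u + 4)*(u - 3)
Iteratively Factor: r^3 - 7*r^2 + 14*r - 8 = (r - 4)*(r^2 - 3*r + 2) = (r - 4)*(r - 1)*(r - 2)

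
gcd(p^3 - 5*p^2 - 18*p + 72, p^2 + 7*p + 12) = p + 4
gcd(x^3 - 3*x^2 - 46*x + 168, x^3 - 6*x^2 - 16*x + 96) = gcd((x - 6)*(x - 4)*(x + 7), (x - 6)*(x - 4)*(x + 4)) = x^2 - 10*x + 24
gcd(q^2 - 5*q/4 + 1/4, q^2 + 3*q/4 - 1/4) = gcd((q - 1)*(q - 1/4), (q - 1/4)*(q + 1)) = q - 1/4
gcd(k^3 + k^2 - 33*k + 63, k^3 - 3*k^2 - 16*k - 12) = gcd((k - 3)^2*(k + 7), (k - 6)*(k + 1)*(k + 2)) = 1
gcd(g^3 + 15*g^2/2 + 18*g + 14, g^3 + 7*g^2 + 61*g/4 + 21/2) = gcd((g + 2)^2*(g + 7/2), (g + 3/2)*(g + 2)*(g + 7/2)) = g^2 + 11*g/2 + 7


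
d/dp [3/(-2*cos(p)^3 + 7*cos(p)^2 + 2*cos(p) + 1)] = 6*(sin(p) + 14*sin(2*p) - 3*sin(3*p))/(cos(p) + 7*cos(2*p) - cos(3*p) + 9)^2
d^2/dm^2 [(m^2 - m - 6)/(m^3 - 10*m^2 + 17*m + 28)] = 2*(m^6 - 3*m^5 - 57*m^4 + 371*m^3 - 1098*m^2 + 2724*m - 2154)/(m^9 - 30*m^8 + 351*m^7 - 1936*m^6 + 4287*m^5 + 2586*m^4 - 21295*m^3 + 756*m^2 + 39984*m + 21952)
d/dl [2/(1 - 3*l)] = 6/(3*l - 1)^2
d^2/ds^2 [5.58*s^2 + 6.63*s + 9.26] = 11.1600000000000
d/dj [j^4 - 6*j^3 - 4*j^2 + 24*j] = 4*j^3 - 18*j^2 - 8*j + 24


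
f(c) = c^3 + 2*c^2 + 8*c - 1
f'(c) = 3*c^2 + 4*c + 8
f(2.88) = 62.52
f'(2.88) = 44.40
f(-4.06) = -67.44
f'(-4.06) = 41.21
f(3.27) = 81.51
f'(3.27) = 53.16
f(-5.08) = -121.12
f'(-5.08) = 65.10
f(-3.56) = -49.25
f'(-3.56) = 31.78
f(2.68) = 54.05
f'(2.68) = 40.27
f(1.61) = 21.24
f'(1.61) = 22.22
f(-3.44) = -45.56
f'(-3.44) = 29.74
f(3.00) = 68.00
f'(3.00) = 47.00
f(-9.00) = -640.00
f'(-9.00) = 215.00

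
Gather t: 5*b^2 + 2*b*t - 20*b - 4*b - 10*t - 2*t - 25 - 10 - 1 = 5*b^2 - 24*b + t*(2*b - 12) - 36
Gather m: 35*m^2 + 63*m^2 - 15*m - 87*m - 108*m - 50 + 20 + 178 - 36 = 98*m^2 - 210*m + 112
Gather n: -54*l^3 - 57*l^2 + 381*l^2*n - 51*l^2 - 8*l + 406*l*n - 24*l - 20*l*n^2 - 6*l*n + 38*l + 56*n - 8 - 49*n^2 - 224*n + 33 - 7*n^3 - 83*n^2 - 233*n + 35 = -54*l^3 - 108*l^2 + 6*l - 7*n^3 + n^2*(-20*l - 132) + n*(381*l^2 + 400*l - 401) + 60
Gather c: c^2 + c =c^2 + c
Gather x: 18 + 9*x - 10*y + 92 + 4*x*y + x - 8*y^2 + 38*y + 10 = x*(4*y + 10) - 8*y^2 + 28*y + 120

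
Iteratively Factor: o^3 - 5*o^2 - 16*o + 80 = (o - 4)*(o^2 - o - 20) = (o - 4)*(o + 4)*(o - 5)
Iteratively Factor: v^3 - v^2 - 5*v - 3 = (v - 3)*(v^2 + 2*v + 1) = (v - 3)*(v + 1)*(v + 1)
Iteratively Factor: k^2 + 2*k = (k + 2)*(k)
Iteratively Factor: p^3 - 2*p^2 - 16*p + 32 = (p - 4)*(p^2 + 2*p - 8) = (p - 4)*(p - 2)*(p + 4)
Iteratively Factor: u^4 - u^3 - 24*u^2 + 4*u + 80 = (u - 2)*(u^3 + u^2 - 22*u - 40) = (u - 5)*(u - 2)*(u^2 + 6*u + 8) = (u - 5)*(u - 2)*(u + 2)*(u + 4)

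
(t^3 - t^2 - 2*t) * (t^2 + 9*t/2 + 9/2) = t^5 + 7*t^4/2 - 2*t^3 - 27*t^2/2 - 9*t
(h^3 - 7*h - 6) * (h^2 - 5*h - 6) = h^5 - 5*h^4 - 13*h^3 + 29*h^2 + 72*h + 36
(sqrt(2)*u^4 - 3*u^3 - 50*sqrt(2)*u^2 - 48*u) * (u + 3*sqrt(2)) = sqrt(2)*u^5 + 3*u^4 - 59*sqrt(2)*u^3 - 348*u^2 - 144*sqrt(2)*u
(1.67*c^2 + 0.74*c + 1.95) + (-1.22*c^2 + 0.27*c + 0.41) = 0.45*c^2 + 1.01*c + 2.36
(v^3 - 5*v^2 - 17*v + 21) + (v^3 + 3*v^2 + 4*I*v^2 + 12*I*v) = 2*v^3 - 2*v^2 + 4*I*v^2 - 17*v + 12*I*v + 21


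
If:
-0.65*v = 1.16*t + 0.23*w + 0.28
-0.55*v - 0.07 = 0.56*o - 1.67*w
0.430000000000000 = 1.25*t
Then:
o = 3.32967032967033*w + 0.901021978021978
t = 0.34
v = -0.353846153846154*w - 1.04467692307692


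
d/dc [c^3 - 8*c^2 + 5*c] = 3*c^2 - 16*c + 5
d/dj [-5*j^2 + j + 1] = 1 - 10*j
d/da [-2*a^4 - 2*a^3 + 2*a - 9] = -8*a^3 - 6*a^2 + 2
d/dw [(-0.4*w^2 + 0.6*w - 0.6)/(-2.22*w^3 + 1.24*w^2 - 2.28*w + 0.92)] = (-0.888*w^4 + 2.664*w^3 - 3.828*w^2 + 0.752*w - 0.816)/(4.9284*w^6 - 5.5056*w^5 + 11.6608*w^4 - 9.7392*w^3 + 7.48*w^2 - 4.1952*w + 0.8464)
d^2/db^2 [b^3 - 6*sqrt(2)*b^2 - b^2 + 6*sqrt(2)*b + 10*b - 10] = 6*b - 12*sqrt(2) - 2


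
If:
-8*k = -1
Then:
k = 1/8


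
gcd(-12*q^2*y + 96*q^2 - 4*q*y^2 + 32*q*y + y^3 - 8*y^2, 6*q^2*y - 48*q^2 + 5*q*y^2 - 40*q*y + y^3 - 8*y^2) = 2*q*y - 16*q + y^2 - 8*y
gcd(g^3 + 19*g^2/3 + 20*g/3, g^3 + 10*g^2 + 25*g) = g^2 + 5*g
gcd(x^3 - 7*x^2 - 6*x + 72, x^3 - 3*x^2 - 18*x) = x^2 - 3*x - 18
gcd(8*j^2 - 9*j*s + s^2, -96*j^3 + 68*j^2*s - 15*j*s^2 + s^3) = -8*j + s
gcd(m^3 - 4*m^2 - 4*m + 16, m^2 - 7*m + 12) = m - 4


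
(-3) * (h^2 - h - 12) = -3*h^2 + 3*h + 36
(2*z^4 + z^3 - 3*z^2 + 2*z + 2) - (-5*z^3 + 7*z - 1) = 2*z^4 + 6*z^3 - 3*z^2 - 5*z + 3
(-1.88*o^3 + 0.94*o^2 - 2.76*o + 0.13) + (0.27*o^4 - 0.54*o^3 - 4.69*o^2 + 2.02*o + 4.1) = 0.27*o^4 - 2.42*o^3 - 3.75*o^2 - 0.74*o + 4.23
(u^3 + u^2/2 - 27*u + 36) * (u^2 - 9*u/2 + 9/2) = u^5 - 4*u^4 - 99*u^3/4 + 639*u^2/4 - 567*u/2 + 162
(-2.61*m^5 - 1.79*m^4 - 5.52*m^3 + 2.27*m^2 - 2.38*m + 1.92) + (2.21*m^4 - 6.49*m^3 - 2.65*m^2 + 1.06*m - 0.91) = -2.61*m^5 + 0.42*m^4 - 12.01*m^3 - 0.38*m^2 - 1.32*m + 1.01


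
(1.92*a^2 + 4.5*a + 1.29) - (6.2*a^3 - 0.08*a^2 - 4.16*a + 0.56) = -6.2*a^3 + 2.0*a^2 + 8.66*a + 0.73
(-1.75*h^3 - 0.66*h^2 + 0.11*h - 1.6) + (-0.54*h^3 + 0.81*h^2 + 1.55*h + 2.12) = -2.29*h^3 + 0.15*h^2 + 1.66*h + 0.52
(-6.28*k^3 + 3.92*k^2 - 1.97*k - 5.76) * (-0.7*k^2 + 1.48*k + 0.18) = 4.396*k^5 - 12.0384*k^4 + 6.0502*k^3 + 1.822*k^2 - 8.8794*k - 1.0368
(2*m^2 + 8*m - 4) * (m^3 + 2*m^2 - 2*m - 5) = 2*m^5 + 12*m^4 + 8*m^3 - 34*m^2 - 32*m + 20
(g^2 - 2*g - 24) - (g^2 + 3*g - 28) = 4 - 5*g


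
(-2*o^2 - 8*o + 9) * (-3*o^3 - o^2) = 6*o^5 + 26*o^4 - 19*o^3 - 9*o^2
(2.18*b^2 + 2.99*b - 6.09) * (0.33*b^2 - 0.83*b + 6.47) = 0.7194*b^4 - 0.8227*b^3 + 9.6132*b^2 + 24.4*b - 39.4023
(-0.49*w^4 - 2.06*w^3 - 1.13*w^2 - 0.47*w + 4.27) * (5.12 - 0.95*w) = 0.4655*w^5 - 0.5518*w^4 - 9.4737*w^3 - 5.3391*w^2 - 6.4629*w + 21.8624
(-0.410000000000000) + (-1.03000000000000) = -1.44000000000000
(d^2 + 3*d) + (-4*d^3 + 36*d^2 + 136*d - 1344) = -4*d^3 + 37*d^2 + 139*d - 1344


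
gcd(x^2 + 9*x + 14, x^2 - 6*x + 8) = 1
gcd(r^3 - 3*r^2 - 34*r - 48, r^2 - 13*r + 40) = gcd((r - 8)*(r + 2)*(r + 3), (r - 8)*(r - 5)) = r - 8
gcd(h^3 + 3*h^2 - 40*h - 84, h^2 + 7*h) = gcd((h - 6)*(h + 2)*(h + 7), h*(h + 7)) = h + 7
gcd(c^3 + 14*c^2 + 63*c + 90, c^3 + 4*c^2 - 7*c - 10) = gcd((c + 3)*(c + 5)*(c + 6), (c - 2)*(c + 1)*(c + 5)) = c + 5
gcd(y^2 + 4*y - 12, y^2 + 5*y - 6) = y + 6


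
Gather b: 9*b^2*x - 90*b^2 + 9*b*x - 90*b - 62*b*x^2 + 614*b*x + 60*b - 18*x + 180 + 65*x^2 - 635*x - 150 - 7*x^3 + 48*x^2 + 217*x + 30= b^2*(9*x - 90) + b*(-62*x^2 + 623*x - 30) - 7*x^3 + 113*x^2 - 436*x + 60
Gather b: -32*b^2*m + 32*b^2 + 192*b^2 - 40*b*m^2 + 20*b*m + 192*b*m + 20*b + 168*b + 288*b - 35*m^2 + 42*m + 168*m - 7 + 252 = b^2*(224 - 32*m) + b*(-40*m^2 + 212*m + 476) - 35*m^2 + 210*m + 245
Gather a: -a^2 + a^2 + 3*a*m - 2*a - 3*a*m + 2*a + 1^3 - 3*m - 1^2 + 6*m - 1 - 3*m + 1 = 0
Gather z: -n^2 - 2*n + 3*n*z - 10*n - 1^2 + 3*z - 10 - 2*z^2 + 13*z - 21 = -n^2 - 12*n - 2*z^2 + z*(3*n + 16) - 32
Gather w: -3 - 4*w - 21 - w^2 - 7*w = -w^2 - 11*w - 24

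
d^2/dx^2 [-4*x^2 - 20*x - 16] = -8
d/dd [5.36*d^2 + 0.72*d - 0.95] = 10.72*d + 0.72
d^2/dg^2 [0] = 0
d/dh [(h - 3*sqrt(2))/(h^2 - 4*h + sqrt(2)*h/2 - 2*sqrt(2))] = 2*(2*h^2 - 8*h + sqrt(2)*h - (h - 3*sqrt(2))*(4*h - 8 + sqrt(2)) - 4*sqrt(2))/(2*h^2 - 8*h + sqrt(2)*h - 4*sqrt(2))^2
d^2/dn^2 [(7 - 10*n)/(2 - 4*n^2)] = 2*(8*n^2*(10*n - 7) + (7 - 30*n)*(2*n^2 - 1))/(2*n^2 - 1)^3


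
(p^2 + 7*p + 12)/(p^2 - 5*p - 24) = (p + 4)/(p - 8)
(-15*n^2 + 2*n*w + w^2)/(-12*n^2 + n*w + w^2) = (5*n + w)/(4*n + w)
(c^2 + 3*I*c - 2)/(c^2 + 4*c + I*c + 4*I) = (c + 2*I)/(c + 4)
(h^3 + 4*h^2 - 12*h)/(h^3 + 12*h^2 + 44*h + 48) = h*(h - 2)/(h^2 + 6*h + 8)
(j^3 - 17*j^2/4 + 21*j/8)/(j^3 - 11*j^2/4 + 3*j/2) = (j - 7/2)/(j - 2)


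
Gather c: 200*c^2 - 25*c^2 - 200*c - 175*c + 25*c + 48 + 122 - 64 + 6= 175*c^2 - 350*c + 112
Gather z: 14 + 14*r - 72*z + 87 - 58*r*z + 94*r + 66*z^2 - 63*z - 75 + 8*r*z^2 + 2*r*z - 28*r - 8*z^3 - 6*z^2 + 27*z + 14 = 80*r - 8*z^3 + z^2*(8*r + 60) + z*(-56*r - 108) + 40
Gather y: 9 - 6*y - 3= 6 - 6*y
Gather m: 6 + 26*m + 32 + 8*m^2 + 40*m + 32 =8*m^2 + 66*m + 70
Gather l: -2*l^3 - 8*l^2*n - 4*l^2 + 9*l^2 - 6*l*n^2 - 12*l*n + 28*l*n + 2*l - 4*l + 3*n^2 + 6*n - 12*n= -2*l^3 + l^2*(5 - 8*n) + l*(-6*n^2 + 16*n - 2) + 3*n^2 - 6*n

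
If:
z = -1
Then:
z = -1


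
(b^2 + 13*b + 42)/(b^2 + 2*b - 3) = (b^2 + 13*b + 42)/(b^2 + 2*b - 3)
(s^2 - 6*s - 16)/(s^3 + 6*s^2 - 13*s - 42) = (s - 8)/(s^2 + 4*s - 21)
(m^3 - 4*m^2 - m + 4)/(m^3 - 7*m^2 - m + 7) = (m - 4)/(m - 7)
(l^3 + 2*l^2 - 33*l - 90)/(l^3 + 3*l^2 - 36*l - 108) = (l + 5)/(l + 6)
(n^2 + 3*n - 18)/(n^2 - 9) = (n + 6)/(n + 3)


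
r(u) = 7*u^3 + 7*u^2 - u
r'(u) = 21*u^2 + 14*u - 1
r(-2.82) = -98.49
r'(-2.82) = 126.52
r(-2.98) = -120.10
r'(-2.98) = 143.77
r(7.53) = 3378.08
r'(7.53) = 1295.14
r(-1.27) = -1.78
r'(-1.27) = 15.09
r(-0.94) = 1.31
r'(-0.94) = 4.40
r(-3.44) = -198.68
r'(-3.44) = 199.35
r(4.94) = 1009.76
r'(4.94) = 580.64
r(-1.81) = -16.77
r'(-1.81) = 42.46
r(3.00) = 249.00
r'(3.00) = 230.00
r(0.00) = 0.00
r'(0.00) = -1.00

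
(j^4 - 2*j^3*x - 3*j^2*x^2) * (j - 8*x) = j^5 - 10*j^4*x + 13*j^3*x^2 + 24*j^2*x^3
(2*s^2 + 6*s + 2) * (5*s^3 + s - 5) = 10*s^5 + 30*s^4 + 12*s^3 - 4*s^2 - 28*s - 10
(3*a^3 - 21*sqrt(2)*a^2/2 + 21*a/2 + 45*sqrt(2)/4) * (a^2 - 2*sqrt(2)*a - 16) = 3*a^5 - 33*sqrt(2)*a^4/2 + 9*a^3/2 + 633*sqrt(2)*a^2/4 - 213*a - 180*sqrt(2)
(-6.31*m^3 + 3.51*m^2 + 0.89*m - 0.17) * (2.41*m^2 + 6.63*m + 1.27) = -15.2071*m^5 - 33.3762*m^4 + 17.4025*m^3 + 9.9487*m^2 + 0.00320000000000009*m - 0.2159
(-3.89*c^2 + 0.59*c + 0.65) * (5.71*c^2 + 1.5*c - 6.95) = -22.2119*c^4 - 2.4661*c^3 + 31.632*c^2 - 3.1255*c - 4.5175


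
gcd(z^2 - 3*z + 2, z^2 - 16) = 1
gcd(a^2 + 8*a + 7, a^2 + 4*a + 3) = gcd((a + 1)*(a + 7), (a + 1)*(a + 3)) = a + 1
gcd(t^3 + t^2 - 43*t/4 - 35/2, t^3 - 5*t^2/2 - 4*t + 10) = t + 2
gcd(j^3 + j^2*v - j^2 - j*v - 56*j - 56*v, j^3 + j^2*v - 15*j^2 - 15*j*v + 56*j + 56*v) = j^2 + j*v - 8*j - 8*v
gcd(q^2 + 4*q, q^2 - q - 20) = q + 4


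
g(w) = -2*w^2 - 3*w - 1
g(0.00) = -1.00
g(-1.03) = -0.03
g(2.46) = -20.48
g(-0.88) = 0.09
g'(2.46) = -12.84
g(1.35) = -8.70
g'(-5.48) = 18.92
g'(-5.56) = 19.24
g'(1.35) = -8.40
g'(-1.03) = 1.12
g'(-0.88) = 0.52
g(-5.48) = -44.62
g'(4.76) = -22.04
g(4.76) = -60.60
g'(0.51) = -5.04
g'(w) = -4*w - 3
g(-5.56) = -46.15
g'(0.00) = -3.00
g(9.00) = -190.00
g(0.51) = -3.05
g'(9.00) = -39.00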